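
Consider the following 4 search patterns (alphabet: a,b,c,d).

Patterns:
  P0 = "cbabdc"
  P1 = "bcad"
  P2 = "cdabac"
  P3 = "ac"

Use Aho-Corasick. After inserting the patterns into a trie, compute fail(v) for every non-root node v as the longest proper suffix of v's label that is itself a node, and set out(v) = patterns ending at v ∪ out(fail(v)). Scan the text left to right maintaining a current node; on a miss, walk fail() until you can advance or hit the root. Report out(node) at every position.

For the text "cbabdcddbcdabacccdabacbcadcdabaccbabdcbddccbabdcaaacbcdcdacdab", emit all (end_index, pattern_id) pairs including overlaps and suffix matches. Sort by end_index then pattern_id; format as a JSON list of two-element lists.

Construct AC machine:
Trie (insert patterns):
  n0 'ε': a→16 b→7 c→1
  n1 'c': b→2 d→11
  n2 'cb': a→3
  n3 'cba': b→4
  n4 'cbab': d→5
  n5 'cbabd': c→6
  n6 'cbabdc': ·  [P0 ends]
  n7 'b': c→8
  n8 'bc': a→9
  n9 'bca': d→10
  n10 'bcad': ·  [P1 ends]
  n11 'cd': a→12
  n12 'cda': b→13
  n13 'cdab': a→14
  n14 'cdaba': c→15
  n15 'cdabac': ·  [P2 ends]
  n16 'a': c→17
  n17 'ac': ·  [P3 ends]

Failure links (BFS by depth):
  fail(1) 'c': from fail(0)=0 chase 'c': 0 ⇒ 0;  out=∅∪out(0)=∅
  fail(7) 'b': from fail(0)=0 chase 'b': 0 ⇒ 0;  out=∅∪out(0)=∅
  fail(16) 'a': from fail(0)=0 chase 'a': 0 ⇒ 0;  out=∅∪out(0)=∅
  fail(2) 'cb': from fail(1)=0 chase 'b': 0 ⇒ 7;  out=∅∪out(7)=∅
  fail(8) 'bc': from fail(7)=0 chase 'c': 0 ⇒ 1;  out=∅∪out(1)=∅
  fail(11) 'cd': from fail(1)=0 chase 'd': 0 ⇒ 0;  out=∅∪out(0)=∅
  fail(17) 'ac': from fail(16)=0 chase 'c': 0 ⇒ 1;  out={3}∪out(1)={3}
  fail(3) 'cba': from fail(2)=7 chase 'a': 7→0 ⇒ 16;  out=∅∪out(16)=∅
  fail(9) 'bca': from fail(8)=1 chase 'a': 1→0 ⇒ 16;  out=∅∪out(16)=∅
  fail(12) 'cda': from fail(11)=0 chase 'a': 0 ⇒ 16;  out=∅∪out(16)=∅
  fail(4) 'cbab': from fail(3)=16 chase 'b': 16→0 ⇒ 7;  out=∅∪out(7)=∅
  fail(10) 'bcad': from fail(9)=16 chase 'd': 16→0 ⇒ 0;  out={1}∪out(0)={1}
  fail(13) 'cdab': from fail(12)=16 chase 'b': 16→0 ⇒ 7;  out=∅∪out(7)=∅
  fail(5) 'cbabd': from fail(4)=7 chase 'd': 7→0 ⇒ 0;  out=∅∪out(0)=∅
  fail(14) 'cdaba': from fail(13)=7 chase 'a': 7→0 ⇒ 16;  out=∅∪out(16)=∅
  fail(6) 'cbabdc': from fail(5)=0 chase 'c': 0 ⇒ 1;  out={0}∪out(1)={0}
  fail(15) 'cdabac': from fail(14)=16 chase 'c': 16 ⇒ 17;  out={2}∪out(17)={2,3}

Scan:
pos 0 'c': at 1
pos 1 'b': at 2
pos 2 'a': at 3
pos 3 'b': at 4
pos 4 'd': at 5
pos 5 'c': at 6  → match P0@[0:5]
pos 6 'd': at 11 (fail-walked)
pos 7 'd': at 0 (fail-walked)
pos 8 'b': at 7
pos 9 'c': at 8
pos 10 'd': at 11 (fail-walked)
pos 11 'a': at 12
pos 12 'b': at 13
pos 13 'a': at 14
pos 14 'c': at 15  → match P2@[9:14],P3@[13:14]
pos 15 'c': at 1 (fail-walked)
pos 16 'c': at 1 (fail-walked)
pos 17 'd': at 11
pos 18 'a': at 12
pos 19 'b': at 13
pos 20 'a': at 14
pos 21 'c': at 15  → match P2@[16:21],P3@[20:21]
pos 22 'b': at 2 (fail-walked)
pos 23 'c': at 8 (fail-walked)
pos 24 'a': at 9
pos 25 'd': at 10  → match P1@[22:25]
pos 26 'c': at 1 (fail-walked)
pos 27 'd': at 11
pos 28 'a': at 12
pos 29 'b': at 13
pos 30 'a': at 14
pos 31 'c': at 15  → match P2@[26:31],P3@[30:31]
pos 32 'c': at 1 (fail-walked)
pos 33 'b': at 2
pos 34 'a': at 3
pos 35 'b': at 4
pos 36 'd': at 5
pos 37 'c': at 6  → match P0@[32:37]
pos 38 'b': at 2 (fail-walked)
pos 39 'd': at 0 (fail-walked)
pos 40 'd': at 0
pos 41 'c': at 1
pos 42 'c': at 1 (fail-walked)
pos 43 'b': at 2
pos 44 'a': at 3
pos 45 'b': at 4
pos 46 'd': at 5
pos 47 'c': at 6  → match P0@[42:47]
pos 48 'a': at 16 (fail-walked)
pos 49 'a': at 16 (fail-walked)
pos 50 'a': at 16 (fail-walked)
pos 51 'c': at 17  → match P3@[50:51]
pos 52 'b': at 2 (fail-walked)
pos 53 'c': at 8 (fail-walked)
pos 54 'd': at 11 (fail-walked)
pos 55 'c': at 1 (fail-walked)
pos 56 'd': at 11
pos 57 'a': at 12
pos 58 'c': at 17 (fail-walked)  → match P3@[57:58]
pos 59 'd': at 11 (fail-walked)
pos 60 'a': at 12
pos 61 'b': at 13

All matches (sorted): [[5,0],[14,2],[14,3],[21,2],[21,3],[25,1],[31,2],[31,3],[37,0],[47,0],[51,3],[58,3]]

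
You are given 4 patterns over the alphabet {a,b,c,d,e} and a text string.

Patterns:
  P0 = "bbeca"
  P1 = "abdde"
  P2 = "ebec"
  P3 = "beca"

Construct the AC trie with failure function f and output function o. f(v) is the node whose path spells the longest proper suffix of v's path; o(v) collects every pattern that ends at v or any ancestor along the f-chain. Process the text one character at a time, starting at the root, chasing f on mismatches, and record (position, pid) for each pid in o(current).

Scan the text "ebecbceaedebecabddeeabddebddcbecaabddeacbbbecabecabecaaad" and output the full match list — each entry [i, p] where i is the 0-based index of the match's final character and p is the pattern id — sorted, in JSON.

Construct AC machine:
Trie nodes:
  0='ε' goto a→6 b→1 e→11
  1='b' goto b→2 e→15
  2='bb' goto e→3
  3='bbe' goto c→4
  4='bbec' goto a→5
  5='bbeca' goto ·  [P0 ends]
  6='a' goto b→7
  7='ab' goto d→8
  8='abd' goto d→9
  9='abdd' goto e→10
  10='abdde' goto ·  [P1 ends]
  11='e' goto b→12
  12='eb' goto e→13
  13='ebe' goto c→14
  14='ebec' goto ·  [P2 ends]
  15='be' goto c→16
  16='bec' goto a→17
  17='beca' goto ·  [P3 ends]

BFS fail/out derivation:
  fail(1) 'b': from fail(0)=0 chase 'b': 0 ⇒ 0;  out=∅∪out(0)=∅
  fail(6) 'a': from fail(0)=0 chase 'a': 0 ⇒ 0;  out=∅∪out(0)=∅
  fail(11) 'e': from fail(0)=0 chase 'e': 0 ⇒ 0;  out=∅∪out(0)=∅
  fail(2) 'bb': from fail(1)=0 chase 'b': 0 ⇒ 1;  out=∅∪out(1)=∅
  fail(7) 'ab': from fail(6)=0 chase 'b': 0 ⇒ 1;  out=∅∪out(1)=∅
  fail(12) 'eb': from fail(11)=0 chase 'b': 0 ⇒ 1;  out=∅∪out(1)=∅
  fail(15) 'be': from fail(1)=0 chase 'e': 0 ⇒ 11;  out=∅∪out(11)=∅
  fail(3) 'bbe': from fail(2)=1 chase 'e': 1 ⇒ 15;  out=∅∪out(15)=∅
  fail(8) 'abd': from fail(7)=1 chase 'd': 1→0 ⇒ 0;  out=∅∪out(0)=∅
  fail(13) 'ebe': from fail(12)=1 chase 'e': 1 ⇒ 15;  out=∅∪out(15)=∅
  fail(16) 'bec': from fail(15)=11 chase 'c': 11→0 ⇒ 0;  out=∅∪out(0)=∅
  fail(4) 'bbec': from fail(3)=15 chase 'c': 15 ⇒ 16;  out=∅∪out(16)=∅
  fail(9) 'abdd': from fail(8)=0 chase 'd': 0 ⇒ 0;  out=∅∪out(0)=∅
  fail(14) 'ebec': from fail(13)=15 chase 'c': 15 ⇒ 16;  out={2}∪out(16)={2}
  fail(17) 'beca': from fail(16)=0 chase 'a': 0 ⇒ 6;  out={3}∪out(6)={3}
  fail(5) 'bbeca': from fail(4)=16 chase 'a': 16 ⇒ 17;  out={0}∪out(17)={0,3}
  fail(10) 'abdde': from fail(9)=0 chase 'e': 0 ⇒ 11;  out={1}∪out(11)={1}

Run:
pos 0 'e': at 11
pos 1 'b': at 12
pos 2 'e': at 13
pos 3 'c': at 14  → match P2@[0:3]
pos 4 'b': at 1 (via fail)
pos 5 'c': at 0 (via fail)
pos 6 'e': at 11
pos 7 'a': at 6 (via fail)
pos 8 'e': at 11 (via fail)
pos 9 'd': at 0 (via fail)
pos 10 'e': at 11
pos 11 'b': at 12
pos 12 'e': at 13
pos 13 'c': at 14  → match P2@[10:13]
pos 14 'a': at 17 (via fail)  → match P3@[11:14]
pos 15 'b': at 7 (via fail)
pos 16 'd': at 8
pos 17 'd': at 9
pos 18 'e': at 10  → match P1@[14:18]
pos 19 'e': at 11 (via fail)
pos 20 'a': at 6 (via fail)
pos 21 'b': at 7
pos 22 'd': at 8
pos 23 'd': at 9
pos 24 'e': at 10  → match P1@[20:24]
pos 25 'b': at 12 (via fail)
pos 26 'd': at 0 (via fail)
pos 27 'd': at 0
pos 28 'c': at 0
pos 29 'b': at 1
pos 30 'e': at 15
pos 31 'c': at 16
pos 32 'a': at 17  → match P3@[29:32]
pos 33 'a': at 6 (via fail)
pos 34 'b': at 7
pos 35 'd': at 8
pos 36 'd': at 9
pos 37 'e': at 10  → match P1@[33:37]
pos 38 'a': at 6 (via fail)
pos 39 'c': at 0 (via fail)
pos 40 'b': at 1
pos 41 'b': at 2
pos 42 'b': at 2 (via fail)
pos 43 'e': at 3
pos 44 'c': at 4
pos 45 'a': at 5  → match P0@[41:45],P3@[42:45]
pos 46 'b': at 7 (via fail)
pos 47 'e': at 15 (via fail)
pos 48 'c': at 16
pos 49 'a': at 17  → match P3@[46:49]
pos 50 'b': at 7 (via fail)
pos 51 'e': at 15 (via fail)
pos 52 'c': at 16
pos 53 'a': at 17  → match P3@[50:53]
pos 54 'a': at 6 (via fail)
pos 55 'a': at 6 (via fail)
pos 56 'd': at 0 (via fail)

Matches: [[3,2],[13,2],[14,3],[18,1],[24,1],[32,3],[37,1],[45,0],[45,3],[49,3],[53,3]]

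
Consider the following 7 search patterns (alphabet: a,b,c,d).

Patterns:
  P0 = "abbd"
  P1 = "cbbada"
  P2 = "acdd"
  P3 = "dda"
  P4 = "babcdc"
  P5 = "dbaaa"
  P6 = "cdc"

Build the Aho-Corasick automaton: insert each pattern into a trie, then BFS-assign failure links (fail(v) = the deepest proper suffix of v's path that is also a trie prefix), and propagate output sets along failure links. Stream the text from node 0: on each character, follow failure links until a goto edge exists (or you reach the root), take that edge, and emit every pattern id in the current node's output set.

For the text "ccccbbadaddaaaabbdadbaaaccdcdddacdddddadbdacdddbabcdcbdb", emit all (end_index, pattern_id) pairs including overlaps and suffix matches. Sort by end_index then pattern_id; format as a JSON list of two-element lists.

Build automaton:
Trie nodes:
  0='ε' goto a→1 b→17 c→5 d→14
  1='a' goto b→2 c→11
  2='ab' goto b→3
  3='abb' goto d→4
  4='abbd' goto ·  [P0 ends]
  5='c' goto b→6 d→27
  6='cb' goto b→7
  7='cbb' goto a→8
  8='cbba' goto d→9
  9='cbbad' goto a→10
  10='cbbada' goto ·  [P1 ends]
  11='ac' goto d→12
  12='acd' goto d→13
  13='acdd' goto ·  [P2 ends]
  14='d' goto b→23 d→15
  15='dd' goto a→16
  16='dda' goto ·  [P3 ends]
  17='b' goto a→18
  18='ba' goto b→19
  19='bab' goto c→20
  20='babc' goto d→21
  21='babcd' goto c→22
  22='babcdc' goto ·  [P4 ends]
  23='db' goto a→24
  24='dba' goto a→25
  25='dbaa' goto a→26
  26='dbaaa' goto ·  [P5 ends]
  27='cd' goto c→28
  28='cdc' goto ·  [P6 ends]

BFS fail/out derivation:
  n1('a'): parent n0 fail=0; on 'a' 0 → fail=0;  out ∅∪∅=∅
  n5('c'): parent n0 fail=0; on 'c' 0 → fail=0;  out ∅∪∅=∅
  n14('d'): parent n0 fail=0; on 'd' 0 → fail=0;  out ∅∪∅=∅
  n17('b'): parent n0 fail=0; on 'b' 0 → fail=0;  out ∅∪∅=∅
  n2('ab'): parent n1 fail=0; on 'b' 0 → fail=17;  out ∅∪∅=∅
  n6('cb'): parent n5 fail=0; on 'b' 0 → fail=17;  out ∅∪∅=∅
  n11('ac'): parent n1 fail=0; on 'c' 0 → fail=5;  out ∅∪∅=∅
  n15('dd'): parent n14 fail=0; on 'd' 0 → fail=14;  out ∅∪∅=∅
  n18('ba'): parent n17 fail=0; on 'a' 0 → fail=1;  out ∅∪∅=∅
  n23('db'): parent n14 fail=0; on 'b' 0 → fail=17;  out ∅∪∅=∅
  n27('cd'): parent n5 fail=0; on 'd' 0 → fail=14;  out ∅∪∅=∅
  n3('abb'): parent n2 fail=17; on 'b' 17→0 → fail=17;  out ∅∪∅=∅
  n7('cbb'): parent n6 fail=17; on 'b' 17→0 → fail=17;  out ∅∪∅=∅
  n12('acd'): parent n11 fail=5; on 'd' 5 → fail=27;  out ∅∪∅=∅
  n16('dda'): parent n15 fail=14; on 'a' 14→0 → fail=1;  out {3}∪∅={3}
  n19('bab'): parent n18 fail=1; on 'b' 1 → fail=2;  out ∅∪∅=∅
  n24('dba'): parent n23 fail=17; on 'a' 17 → fail=18;  out ∅∪∅=∅
  n28('cdc'): parent n27 fail=14; on 'c' 14→0 → fail=5;  out {6}∪∅={6}
  n4('abbd'): parent n3 fail=17; on 'd' 17→0 → fail=14;  out {0}∪∅={0}
  n8('cbba'): parent n7 fail=17; on 'a' 17 → fail=18;  out ∅∪∅=∅
  n13('acdd'): parent n12 fail=27; on 'd' 27→14 → fail=15;  out {2}∪∅={2}
  n20('babc'): parent n19 fail=2; on 'c' 2→17→0 → fail=5;  out ∅∪∅=∅
  n25('dbaa'): parent n24 fail=18; on 'a' 18→1→0 → fail=1;  out ∅∪∅=∅
  n9('cbbad'): parent n8 fail=18; on 'd' 18→1→0 → fail=14;  out ∅∪∅=∅
  n21('babcd'): parent n20 fail=5; on 'd' 5 → fail=27;  out ∅∪∅=∅
  n26('dbaaa'): parent n25 fail=1; on 'a' 1→0 → fail=1;  out {5}∪∅={5}
  n10('cbbada'): parent n9 fail=14; on 'a' 14→0 → fail=1;  out {1}∪∅={1}
  n22('babcdc'): parent n21 fail=27; on 'c' 27 → fail=28;  out {4}∪{6}={4,6}

Scan:
[0] read 'c'  n0⇒n5
[1] read 'c'  n5⇒n5 (via fail)
[2] read 'c'  n5⇒n5 (via fail)
[3] read 'c'  n5⇒n5 (via fail)
[4] read 'b'  n5⇒n6
[5] read 'b'  n6⇒n7
[6] read 'a'  n7⇒n8
[7] read 'd'  n8⇒n9
[8] read 'a'  n9⇒n10  ** P1@[3:8]
[9] read 'd'  n10⇒n14 (via fail)
[10] read 'd'  n14⇒n15
[11] read 'a'  n15⇒n16  ** P3@[9:11]
[12] read 'a'  n16⇒n1 (via fail)
[13] read 'a'  n1⇒n1 (via fail)
[14] read 'a'  n1⇒n1 (via fail)
[15] read 'b'  n1⇒n2
[16] read 'b'  n2⇒n3
[17] read 'd'  n3⇒n4  ** P0@[14:17]
[18] read 'a'  n4⇒n1 (via fail)
[19] read 'd'  n1⇒n14 (via fail)
[20] read 'b'  n14⇒n23
[21] read 'a'  n23⇒n24
[22] read 'a'  n24⇒n25
[23] read 'a'  n25⇒n26  ** P5@[19:23]
[24] read 'c'  n26⇒n11 (via fail)
[25] read 'c'  n11⇒n5 (via fail)
[26] read 'd'  n5⇒n27
[27] read 'c'  n27⇒n28  ** P6@[25:27]
[28] read 'd'  n28⇒n27 (via fail)
[29] read 'd'  n27⇒n15 (via fail)
[30] read 'd'  n15⇒n15 (via fail)
[31] read 'a'  n15⇒n16  ** P3@[29:31]
[32] read 'c'  n16⇒n11 (via fail)
[33] read 'd'  n11⇒n12
[34] read 'd'  n12⇒n13  ** P2@[31:34]
[35] read 'd'  n13⇒n15 (via fail)
[36] read 'd'  n15⇒n15 (via fail)
[37] read 'd'  n15⇒n15 (via fail)
[38] read 'a'  n15⇒n16  ** P3@[36:38]
[39] read 'd'  n16⇒n14 (via fail)
[40] read 'b'  n14⇒n23
[41] read 'd'  n23⇒n14 (via fail)
[42] read 'a'  n14⇒n1 (via fail)
[43] read 'c'  n1⇒n11
[44] read 'd'  n11⇒n12
[45] read 'd'  n12⇒n13  ** P2@[42:45]
[46] read 'd'  n13⇒n15 (via fail)
[47] read 'b'  n15⇒n23 (via fail)
[48] read 'a'  n23⇒n24
[49] read 'b'  n24⇒n19 (via fail)
[50] read 'c'  n19⇒n20
[51] read 'd'  n20⇒n21
[52] read 'c'  n21⇒n22  ** P4@[47:52],P6@[50:52]
[53] read 'b'  n22⇒n6 (via fail)
[54] read 'd'  n6⇒n14 (via fail)
[55] read 'b'  n14⇒n23

All matches (sorted): [[8,1],[11,3],[17,0],[23,5],[27,6],[31,3],[34,2],[38,3],[45,2],[52,4],[52,6]]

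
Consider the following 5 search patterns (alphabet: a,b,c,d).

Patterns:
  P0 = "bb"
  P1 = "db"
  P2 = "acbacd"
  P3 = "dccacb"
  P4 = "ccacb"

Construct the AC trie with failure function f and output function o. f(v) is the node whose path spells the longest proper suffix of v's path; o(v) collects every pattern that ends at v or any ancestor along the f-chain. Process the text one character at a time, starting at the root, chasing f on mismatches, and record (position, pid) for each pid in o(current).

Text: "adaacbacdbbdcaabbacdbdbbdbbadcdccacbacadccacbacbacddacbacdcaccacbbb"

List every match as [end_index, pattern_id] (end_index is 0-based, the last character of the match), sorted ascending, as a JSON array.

Build:
Trie nodes:
  0='ε' goto a→5 b→1 c→16 d→3
  1='b' goto b→2
  2='bb' goto ·  ←P0
  3='d' goto b→4 c→11
  4='db' goto ·  ←P1
  5='a' goto c→6
  6='ac' goto b→7
  7='acb' goto a→8
  8='acba' goto c→9
  9='acbac' goto d→10
  10='acbacd' goto ·  ←P2
  11='dc' goto c→12
  12='dcc' goto a→13
  13='dcca' goto c→14
  14='dccac' goto b→15
  15='dccacb' goto ·  ←P3
  16='c' goto c→17
  17='cc' goto a→18
  18='cca' goto c→19
  19='ccac' goto b→20
  20='ccacb' goto ·  ←P4

BFS fail/out derivation:
  n1('b'): parent n0 fail=0; on 'b' 0 → fail=0;  out ∅∪∅=∅
  n3('d'): parent n0 fail=0; on 'd' 0 → fail=0;  out ∅∪∅=∅
  n5('a'): parent n0 fail=0; on 'a' 0 → fail=0;  out ∅∪∅=∅
  n16('c'): parent n0 fail=0; on 'c' 0 → fail=0;  out ∅∪∅=∅
  n2('bb'): parent n1 fail=0; on 'b' 0 → fail=1;  out {0}∪∅={0}
  n4('db'): parent n3 fail=0; on 'b' 0 → fail=1;  out {1}∪∅={1}
  n6('ac'): parent n5 fail=0; on 'c' 0 → fail=16;  out ∅∪∅=∅
  n11('dc'): parent n3 fail=0; on 'c' 0 → fail=16;  out ∅∪∅=∅
  n17('cc'): parent n16 fail=0; on 'c' 0 → fail=16;  out ∅∪∅=∅
  n7('acb'): parent n6 fail=16; on 'b' 16→0 → fail=1;  out ∅∪∅=∅
  n12('dcc'): parent n11 fail=16; on 'c' 16 → fail=17;  out ∅∪∅=∅
  n18('cca'): parent n17 fail=16; on 'a' 16→0 → fail=5;  out ∅∪∅=∅
  n8('acba'): parent n7 fail=1; on 'a' 1→0 → fail=5;  out ∅∪∅=∅
  n13('dcca'): parent n12 fail=17; on 'a' 17 → fail=18;  out ∅∪∅=∅
  n19('ccac'): parent n18 fail=5; on 'c' 5 → fail=6;  out ∅∪∅=∅
  n9('acbac'): parent n8 fail=5; on 'c' 5 → fail=6;  out ∅∪∅=∅
  n14('dccac'): parent n13 fail=18; on 'c' 18 → fail=19;  out ∅∪∅=∅
  n20('ccacb'): parent n19 fail=6; on 'b' 6 → fail=7;  out {4}∪∅={4}
  n10('acbacd'): parent n9 fail=6; on 'd' 6→16→0 → fail=3;  out {2}∪∅={2}
  n15('dccacb'): parent n14 fail=19; on 'b' 19 → fail=20;  out {3}∪{4}={3,4}

Scan:
i=0 'a': node 0→5
i=1 'd': node 5→3 (fail-walked)
i=2 'a': node 3→5 (fail-walked)
i=3 'a': node 5→5 (fail-walked)
i=4 'c': node 5→6
i=5 'b': node 6→7
i=6 'a': node 7→8
i=7 'c': node 8→9
i=8 'd': node 9→10  emit P2@[3:8]
i=9 'b': node 10→4 (fail-walked)  emit P1@[8:9]
i=10 'b': node 4→2 (fail-walked)  emit P0@[9:10]
i=11 'd': node 2→3 (fail-walked)
i=12 'c': node 3→11
i=13 'a': node 11→5 (fail-walked)
i=14 'a': node 5→5 (fail-walked)
i=15 'b': node 5→1 (fail-walked)
i=16 'b': node 1→2  emit P0@[15:16]
i=17 'a': node 2→5 (fail-walked)
i=18 'c': node 5→6
i=19 'd': node 6→3 (fail-walked)
i=20 'b': node 3→4  emit P1@[19:20]
i=21 'd': node 4→3 (fail-walked)
i=22 'b': node 3→4  emit P1@[21:22]
i=23 'b': node 4→2 (fail-walked)  emit P0@[22:23]
i=24 'd': node 2→3 (fail-walked)
i=25 'b': node 3→4  emit P1@[24:25]
i=26 'b': node 4→2 (fail-walked)  emit P0@[25:26]
i=27 'a': node 2→5 (fail-walked)
i=28 'd': node 5→3 (fail-walked)
i=29 'c': node 3→11
i=30 'd': node 11→3 (fail-walked)
i=31 'c': node 3→11
i=32 'c': node 11→12
i=33 'a': node 12→13
i=34 'c': node 13→14
i=35 'b': node 14→15  emit P3@[30:35],P4@[31:35]
i=36 'a': node 15→8 (fail-walked)
i=37 'c': node 8→9
i=38 'a': node 9→5 (fail-walked)
i=39 'd': node 5→3 (fail-walked)
i=40 'c': node 3→11
i=41 'c': node 11→12
i=42 'a': node 12→13
i=43 'c': node 13→14
i=44 'b': node 14→15  emit P3@[39:44],P4@[40:44]
i=45 'a': node 15→8 (fail-walked)
i=46 'c': node 8→9
i=47 'b': node 9→7 (fail-walked)
i=48 'a': node 7→8
i=49 'c': node 8→9
i=50 'd': node 9→10  emit P2@[45:50]
i=51 'd': node 10→3 (fail-walked)
i=52 'a': node 3→5 (fail-walked)
i=53 'c': node 5→6
i=54 'b': node 6→7
i=55 'a': node 7→8
i=56 'c': node 8→9
i=57 'd': node 9→10  emit P2@[52:57]
i=58 'c': node 10→11 (fail-walked)
i=59 'a': node 11→5 (fail-walked)
i=60 'c': node 5→6
i=61 'c': node 6→17 (fail-walked)
i=62 'a': node 17→18
i=63 'c': node 18→19
i=64 'b': node 19→20  emit P4@[60:64]
i=65 'b': node 20→2 (fail-walked)  emit P0@[64:65]
i=66 'b': node 2→2 (fail-walked)  emit P0@[65:66]

All matches (sorted): [[8,2],[9,1],[10,0],[16,0],[20,1],[22,1],[23,0],[25,1],[26,0],[35,3],[35,4],[44,3],[44,4],[50,2],[57,2],[64,4],[65,0],[66,0]]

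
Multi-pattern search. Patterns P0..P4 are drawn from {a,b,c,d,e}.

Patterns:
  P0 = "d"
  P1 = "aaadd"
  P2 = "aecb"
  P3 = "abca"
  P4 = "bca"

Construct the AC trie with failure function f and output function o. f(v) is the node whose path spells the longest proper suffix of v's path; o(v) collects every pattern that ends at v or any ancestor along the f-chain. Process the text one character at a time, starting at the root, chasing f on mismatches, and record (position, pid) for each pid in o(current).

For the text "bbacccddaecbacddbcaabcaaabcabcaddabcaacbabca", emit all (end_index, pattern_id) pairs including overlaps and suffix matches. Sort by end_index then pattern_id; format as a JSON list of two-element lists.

Construct AC machine:
Trie (insert patterns):
  0='ε' goto a→2 b→13 d→1
  1='d' goto ·  ←P0
  2='a' goto a→3 b→10 e→7
  3='aa' goto a→4
  4='aaa' goto d→5
  5='aaad' goto d→6
  6='aaadd' goto ·  ←P1
  7='ae' goto c→8
  8='aec' goto b→9
  9='aecb' goto ·  ←P2
  10='ab' goto c→11
  11='abc' goto a→12
  12='abca' goto ·  ←P3
  13='b' goto c→14
  14='bc' goto a→15
  15='bca' goto ·  ←P4

BFS fail/out derivation:
  n1('d'): parent n0 fail=0; on 'd' 0 → fail=0;  out {0}∪∅={0}
  n2('a'): parent n0 fail=0; on 'a' 0 → fail=0;  out ∅∪∅=∅
  n13('b'): parent n0 fail=0; on 'b' 0 → fail=0;  out ∅∪∅=∅
  n3('aa'): parent n2 fail=0; on 'a' 0 → fail=2;  out ∅∪∅=∅
  n7('ae'): parent n2 fail=0; on 'e' 0 → fail=0;  out ∅∪∅=∅
  n10('ab'): parent n2 fail=0; on 'b' 0 → fail=13;  out ∅∪∅=∅
  n14('bc'): parent n13 fail=0; on 'c' 0 → fail=0;  out ∅∪∅=∅
  n4('aaa'): parent n3 fail=2; on 'a' 2 → fail=3;  out ∅∪∅=∅
  n8('aec'): parent n7 fail=0; on 'c' 0 → fail=0;  out ∅∪∅=∅
  n11('abc'): parent n10 fail=13; on 'c' 13 → fail=14;  out ∅∪∅=∅
  n15('bca'): parent n14 fail=0; on 'a' 0 → fail=2;  out {4}∪∅={4}
  n5('aaad'): parent n4 fail=3; on 'd' 3→2→0 → fail=1;  out ∅∪{0}={0}
  n9('aecb'): parent n8 fail=0; on 'b' 0 → fail=13;  out {2}∪∅={2}
  n12('abca'): parent n11 fail=14; on 'a' 14 → fail=15;  out {3}∪{4}={3,4}
  n6('aaadd'): parent n5 fail=1; on 'd' 1→0 → fail=1;  out {1}∪{0}={0,1}

Scan:
i=0 'b': node 0→13
i=1 'b': node 13→13 ·f
i=2 'a': node 13→2 ·f
i=3 'c': node 2→0 ·f
i=4 'c': node 0→0
i=5 'c': node 0→0
i=6 'd': node 0→1  ** P0@[6:6]
i=7 'd': node 1→1 ·f  ** P0@[7:7]
i=8 'a': node 1→2 ·f
i=9 'e': node 2→7
i=10 'c': node 7→8
i=11 'b': node 8→9  ** P2@[8:11]
i=12 'a': node 9→2 ·f
i=13 'c': node 2→0 ·f
i=14 'd': node 0→1  ** P0@[14:14]
i=15 'd': node 1→1 ·f  ** P0@[15:15]
i=16 'b': node 1→13 ·f
i=17 'c': node 13→14
i=18 'a': node 14→15  ** P4@[16:18]
i=19 'a': node 15→3 ·f
i=20 'b': node 3→10 ·f
i=21 'c': node 10→11
i=22 'a': node 11→12  ** P3@[19:22],P4@[20:22]
i=23 'a': node 12→3 ·f
i=24 'a': node 3→4
i=25 'b': node 4→10 ·f
i=26 'c': node 10→11
i=27 'a': node 11→12  ** P3@[24:27],P4@[25:27]
i=28 'b': node 12→10 ·f
i=29 'c': node 10→11
i=30 'a': node 11→12  ** P3@[27:30],P4@[28:30]
i=31 'd': node 12→1 ·f  ** P0@[31:31]
i=32 'd': node 1→1 ·f  ** P0@[32:32]
i=33 'a': node 1→2 ·f
i=34 'b': node 2→10
i=35 'c': node 10→11
i=36 'a': node 11→12  ** P3@[33:36],P4@[34:36]
i=37 'a': node 12→3 ·f
i=38 'c': node 3→0 ·f
i=39 'b': node 0→13
i=40 'a': node 13→2 ·f
i=41 'b': node 2→10
i=42 'c': node 10→11
i=43 'a': node 11→12  ** P3@[40:43],P4@[41:43]

Matches: [[6,0],[7,0],[11,2],[14,0],[15,0],[18,4],[22,3],[22,4],[27,3],[27,4],[30,3],[30,4],[31,0],[32,0],[36,3],[36,4],[43,3],[43,4]]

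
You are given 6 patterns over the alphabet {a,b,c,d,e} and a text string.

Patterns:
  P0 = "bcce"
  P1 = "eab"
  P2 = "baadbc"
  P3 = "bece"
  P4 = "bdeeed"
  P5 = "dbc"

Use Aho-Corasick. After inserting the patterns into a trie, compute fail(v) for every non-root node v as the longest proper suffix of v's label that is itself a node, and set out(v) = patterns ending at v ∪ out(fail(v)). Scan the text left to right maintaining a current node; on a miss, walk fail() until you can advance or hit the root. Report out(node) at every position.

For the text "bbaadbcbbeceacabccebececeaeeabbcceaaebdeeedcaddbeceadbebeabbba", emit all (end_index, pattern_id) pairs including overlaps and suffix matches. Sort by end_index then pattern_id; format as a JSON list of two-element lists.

Build automaton:
Trie (insert patterns):
  0='ε' goto b→1 d→21 e→5
  1='b' goto a→8 c→2 d→16 e→13
  2='bc' goto c→3
  3='bcc' goto e→4
  4='bcce' goto ·  ←P0
  5='e' goto a→6
  6='ea' goto b→7
  7='eab' goto ·  ←P1
  8='ba' goto a→9
  9='baa' goto d→10
  10='baad' goto b→11
  11='baadb' goto c→12
  12='baadbc' goto ·  ←P2
  13='be' goto c→14
  14='bec' goto e→15
  15='bece' goto ·  ←P3
  16='bd' goto e→17
  17='bde' goto e→18
  18='bdee' goto e→19
  19='bdeee' goto d→20
  20='bdeeed' goto ·  ←P4
  21='d' goto b→22
  22='db' goto c→23
  23='dbc' goto ·  ←P5

BFS fail/out derivation:
  n1('b'): parent n0 fail=0; on 'b' 0 → fail=0;  out ∅∪∅=∅
  n5('e'): parent n0 fail=0; on 'e' 0 → fail=0;  out ∅∪∅=∅
  n21('d'): parent n0 fail=0; on 'd' 0 → fail=0;  out ∅∪∅=∅
  n2('bc'): parent n1 fail=0; on 'c' 0 → fail=0;  out ∅∪∅=∅
  n6('ea'): parent n5 fail=0; on 'a' 0 → fail=0;  out ∅∪∅=∅
  n8('ba'): parent n1 fail=0; on 'a' 0 → fail=0;  out ∅∪∅=∅
  n13('be'): parent n1 fail=0; on 'e' 0 → fail=5;  out ∅∪∅=∅
  n16('bd'): parent n1 fail=0; on 'd' 0 → fail=21;  out ∅∪∅=∅
  n22('db'): parent n21 fail=0; on 'b' 0 → fail=1;  out ∅∪∅=∅
  n3('bcc'): parent n2 fail=0; on 'c' 0 → fail=0;  out ∅∪∅=∅
  n7('eab'): parent n6 fail=0; on 'b' 0 → fail=1;  out {1}∪∅={1}
  n9('baa'): parent n8 fail=0; on 'a' 0 → fail=0;  out ∅∪∅=∅
  n14('bec'): parent n13 fail=5; on 'c' 5→0 → fail=0;  out ∅∪∅=∅
  n17('bde'): parent n16 fail=21; on 'e' 21→0 → fail=5;  out ∅∪∅=∅
  n23('dbc'): parent n22 fail=1; on 'c' 1 → fail=2;  out {5}∪∅={5}
  n4('bcce'): parent n3 fail=0; on 'e' 0 → fail=5;  out {0}∪∅={0}
  n10('baad'): parent n9 fail=0; on 'd' 0 → fail=21;  out ∅∪∅=∅
  n15('bece'): parent n14 fail=0; on 'e' 0 → fail=5;  out {3}∪∅={3}
  n18('bdee'): parent n17 fail=5; on 'e' 5→0 → fail=5;  out ∅∪∅=∅
  n11('baadb'): parent n10 fail=21; on 'b' 21 → fail=22;  out ∅∪∅=∅
  n19('bdeee'): parent n18 fail=5; on 'e' 5→0 → fail=5;  out ∅∪∅=∅
  n12('baadbc'): parent n11 fail=22; on 'c' 22 → fail=23;  out {2}∪{5}={2,5}
  n20('bdeeed'): parent n19 fail=5; on 'd' 5→0 → fail=21;  out {4}∪∅={4}

Scan:
[0] read 'b'  n0⇒n1
[1] read 'b'  n1⇒n1 (fail-walked)
[2] read 'a'  n1⇒n8
[3] read 'a'  n8⇒n9
[4] read 'd'  n9⇒n10
[5] read 'b'  n10⇒n11
[6] read 'c'  n11⇒n12  → match P2@[1:6],P5@[4:6]
[7] read 'b'  n12⇒n1 (fail-walked)
[8] read 'b'  n1⇒n1 (fail-walked)
[9] read 'e'  n1⇒n13
[10] read 'c'  n13⇒n14
[11] read 'e'  n14⇒n15  → match P3@[8:11]
[12] read 'a'  n15⇒n6 (fail-walked)
[13] read 'c'  n6⇒n0 (fail-walked)
[14] read 'a'  n0⇒n0
[15] read 'b'  n0⇒n1
[16] read 'c'  n1⇒n2
[17] read 'c'  n2⇒n3
[18] read 'e'  n3⇒n4  → match P0@[15:18]
[19] read 'b'  n4⇒n1 (fail-walked)
[20] read 'e'  n1⇒n13
[21] read 'c'  n13⇒n14
[22] read 'e'  n14⇒n15  → match P3@[19:22]
[23] read 'c'  n15⇒n0 (fail-walked)
[24] read 'e'  n0⇒n5
[25] read 'a'  n5⇒n6
[26] read 'e'  n6⇒n5 (fail-walked)
[27] read 'e'  n5⇒n5 (fail-walked)
[28] read 'a'  n5⇒n6
[29] read 'b'  n6⇒n7  → match P1@[27:29]
[30] read 'b'  n7⇒n1 (fail-walked)
[31] read 'c'  n1⇒n2
[32] read 'c'  n2⇒n3
[33] read 'e'  n3⇒n4  → match P0@[30:33]
[34] read 'a'  n4⇒n6 (fail-walked)
[35] read 'a'  n6⇒n0 (fail-walked)
[36] read 'e'  n0⇒n5
[37] read 'b'  n5⇒n1 (fail-walked)
[38] read 'd'  n1⇒n16
[39] read 'e'  n16⇒n17
[40] read 'e'  n17⇒n18
[41] read 'e'  n18⇒n19
[42] read 'd'  n19⇒n20  → match P4@[37:42]
[43] read 'c'  n20⇒n0 (fail-walked)
[44] read 'a'  n0⇒n0
[45] read 'd'  n0⇒n21
[46] read 'd'  n21⇒n21 (fail-walked)
[47] read 'b'  n21⇒n22
[48] read 'e'  n22⇒n13 (fail-walked)
[49] read 'c'  n13⇒n14
[50] read 'e'  n14⇒n15  → match P3@[47:50]
[51] read 'a'  n15⇒n6 (fail-walked)
[52] read 'd'  n6⇒n21 (fail-walked)
[53] read 'b'  n21⇒n22
[54] read 'e'  n22⇒n13 (fail-walked)
[55] read 'b'  n13⇒n1 (fail-walked)
[56] read 'e'  n1⇒n13
[57] read 'a'  n13⇒n6 (fail-walked)
[58] read 'b'  n6⇒n7  → match P1@[56:58]
[59] read 'b'  n7⇒n1 (fail-walked)
[60] read 'b'  n1⇒n1 (fail-walked)
[61] read 'a'  n1⇒n8

Result: [[6,2],[6,5],[11,3],[18,0],[22,3],[29,1],[33,0],[42,4],[50,3],[58,1]]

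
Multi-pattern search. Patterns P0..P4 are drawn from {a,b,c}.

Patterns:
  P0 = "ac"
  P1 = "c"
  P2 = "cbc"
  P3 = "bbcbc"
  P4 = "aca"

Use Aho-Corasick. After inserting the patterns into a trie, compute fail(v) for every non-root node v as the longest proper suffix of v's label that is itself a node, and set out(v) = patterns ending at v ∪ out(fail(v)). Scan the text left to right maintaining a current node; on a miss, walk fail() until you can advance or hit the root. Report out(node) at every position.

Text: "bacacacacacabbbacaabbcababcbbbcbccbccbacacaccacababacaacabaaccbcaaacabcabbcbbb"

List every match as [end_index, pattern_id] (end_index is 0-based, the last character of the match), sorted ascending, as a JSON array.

Construct AC machine:
Trie nodes:
  n0 'ε': a→1 b→6 c→3
  n1 'a': c→2
  n2 'ac': a→11  [P0 ends]
  n3 'c': b→4  [P1 ends]
  n4 'cb': c→5
  n5 'cbc': ·  [P2 ends]
  n6 'b': b→7
  n7 'bb': c→8
  n8 'bbc': b→9
  n9 'bbcb': c→10
  n10 'bbcbc': ·  [P3 ends]
  n11 'aca': ·  [P4 ends]

Failure links (BFS by depth):
  fail(1) 'a': from fail(0)=0 chase 'a': 0 ⇒ 0;  out=∅∪out(0)=∅
  fail(3) 'c': from fail(0)=0 chase 'c': 0 ⇒ 0;  out={1}∪out(0)={1}
  fail(6) 'b': from fail(0)=0 chase 'b': 0 ⇒ 0;  out=∅∪out(0)=∅
  fail(2) 'ac': from fail(1)=0 chase 'c': 0 ⇒ 3;  out={0}∪out(3)={0,1}
  fail(4) 'cb': from fail(3)=0 chase 'b': 0 ⇒ 6;  out=∅∪out(6)=∅
  fail(7) 'bb': from fail(6)=0 chase 'b': 0 ⇒ 6;  out=∅∪out(6)=∅
  fail(5) 'cbc': from fail(4)=6 chase 'c': 6→0 ⇒ 3;  out={2}∪out(3)={1,2}
  fail(8) 'bbc': from fail(7)=6 chase 'c': 6→0 ⇒ 3;  out=∅∪out(3)={1}
  fail(11) 'aca': from fail(2)=3 chase 'a': 3→0 ⇒ 1;  out={4}∪out(1)={4}
  fail(9) 'bbcb': from fail(8)=3 chase 'b': 3 ⇒ 4;  out=∅∪out(4)=∅
  fail(10) 'bbcbc': from fail(9)=4 chase 'c': 4 ⇒ 5;  out={3}∪out(5)={1,2,3}

Run:
i=0 'b': node 0→6
i=1 'a': node 6→1 ·f
i=2 'c': node 1→2  → match P0@[1:2],P1@[2:2]
i=3 'a': node 2→11  → match P4@[1:3]
i=4 'c': node 11→2 ·f  → match P0@[3:4],P1@[4:4]
i=5 'a': node 2→11  → match P4@[3:5]
i=6 'c': node 11→2 ·f  → match P0@[5:6],P1@[6:6]
i=7 'a': node 2→11  → match P4@[5:7]
i=8 'c': node 11→2 ·f  → match P0@[7:8],P1@[8:8]
i=9 'a': node 2→11  → match P4@[7:9]
i=10 'c': node 11→2 ·f  → match P0@[9:10],P1@[10:10]
i=11 'a': node 2→11  → match P4@[9:11]
i=12 'b': node 11→6 ·f
i=13 'b': node 6→7
i=14 'b': node 7→7 ·f
i=15 'a': node 7→1 ·f
i=16 'c': node 1→2  → match P0@[15:16],P1@[16:16]
i=17 'a': node 2→11  → match P4@[15:17]
i=18 'a': node 11→1 ·f
i=19 'b': node 1→6 ·f
i=20 'b': node 6→7
i=21 'c': node 7→8  → match P1@[21:21]
i=22 'a': node 8→1 ·f
i=23 'b': node 1→6 ·f
i=24 'a': node 6→1 ·f
i=25 'b': node 1→6 ·f
i=26 'c': node 6→3 ·f  → match P1@[26:26]
i=27 'b': node 3→4
i=28 'b': node 4→7 ·f
i=29 'b': node 7→7 ·f
i=30 'c': node 7→8  → match P1@[30:30]
i=31 'b': node 8→9
i=32 'c': node 9→10  → match P1@[32:32],P2@[30:32],P3@[28:32]
i=33 'c': node 10→3 ·f  → match P1@[33:33]
i=34 'b': node 3→4
i=35 'c': node 4→5  → match P1@[35:35],P2@[33:35]
i=36 'c': node 5→3 ·f  → match P1@[36:36]
i=37 'b': node 3→4
i=38 'a': node 4→1 ·f
i=39 'c': node 1→2  → match P0@[38:39],P1@[39:39]
i=40 'a': node 2→11  → match P4@[38:40]
i=41 'c': node 11→2 ·f  → match P0@[40:41],P1@[41:41]
i=42 'a': node 2→11  → match P4@[40:42]
i=43 'c': node 11→2 ·f  → match P0@[42:43],P1@[43:43]
i=44 'c': node 2→3 ·f  → match P1@[44:44]
i=45 'a': node 3→1 ·f
i=46 'c': node 1→2  → match P0@[45:46],P1@[46:46]
i=47 'a': node 2→11  → match P4@[45:47]
i=48 'b': node 11→6 ·f
i=49 'a': node 6→1 ·f
i=50 'b': node 1→6 ·f
i=51 'a': node 6→1 ·f
i=52 'c': node 1→2  → match P0@[51:52],P1@[52:52]
i=53 'a': node 2→11  → match P4@[51:53]
i=54 'a': node 11→1 ·f
i=55 'c': node 1→2  → match P0@[54:55],P1@[55:55]
i=56 'a': node 2→11  → match P4@[54:56]
i=57 'b': node 11→6 ·f
i=58 'a': node 6→1 ·f
i=59 'a': node 1→1 ·f
i=60 'c': node 1→2  → match P0@[59:60],P1@[60:60]
i=61 'c': node 2→3 ·f  → match P1@[61:61]
i=62 'b': node 3→4
i=63 'c': node 4→5  → match P1@[63:63],P2@[61:63]
i=64 'a': node 5→1 ·f
i=65 'a': node 1→1 ·f
i=66 'a': node 1→1 ·f
i=67 'c': node 1→2  → match P0@[66:67],P1@[67:67]
i=68 'a': node 2→11  → match P4@[66:68]
i=69 'b': node 11→6 ·f
i=70 'c': node 6→3 ·f  → match P1@[70:70]
i=71 'a': node 3→1 ·f
i=72 'b': node 1→6 ·f
i=73 'b': node 6→7
i=74 'c': node 7→8  → match P1@[74:74]
i=75 'b': node 8→9
i=76 'b': node 9→7 ·f
i=77 'b': node 7→7 ·f

All matches (sorted): [[2,0],[2,1],[3,4],[4,0],[4,1],[5,4],[6,0],[6,1],[7,4],[8,0],[8,1],[9,4],[10,0],[10,1],[11,4],[16,0],[16,1],[17,4],[21,1],[26,1],[30,1],[32,1],[32,2],[32,3],[33,1],[35,1],[35,2],[36,1],[39,0],[39,1],[40,4],[41,0],[41,1],[42,4],[43,0],[43,1],[44,1],[46,0],[46,1],[47,4],[52,0],[52,1],[53,4],[55,0],[55,1],[56,4],[60,0],[60,1],[61,1],[63,1],[63,2],[67,0],[67,1],[68,4],[70,1],[74,1]]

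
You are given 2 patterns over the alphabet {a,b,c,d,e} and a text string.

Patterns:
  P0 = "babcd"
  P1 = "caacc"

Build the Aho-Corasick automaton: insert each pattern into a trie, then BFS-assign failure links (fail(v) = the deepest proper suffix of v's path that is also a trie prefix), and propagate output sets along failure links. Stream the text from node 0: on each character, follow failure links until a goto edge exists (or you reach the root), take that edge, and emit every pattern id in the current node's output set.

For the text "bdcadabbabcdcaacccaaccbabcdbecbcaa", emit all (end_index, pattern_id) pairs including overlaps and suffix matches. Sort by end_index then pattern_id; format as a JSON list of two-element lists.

Construct AC machine:
Trie nodes:
  n0 'ε': b→1 c→6
  n1 'b': a→2
  n2 'ba': b→3
  n3 'bab': c→4
  n4 'babc': d→5
  n5 'babcd': ·  ←P0
  n6 'c': a→7
  n7 'ca': a→8
  n8 'caa': c→9
  n9 'caac': c→10
  n10 'caacc': ·  ←P1

BFS fail/out derivation:
  n1('b'): parent n0 fail=0; on 'b' 0 → fail=0;  out ∅∪∅=∅
  n6('c'): parent n0 fail=0; on 'c' 0 → fail=0;  out ∅∪∅=∅
  n2('ba'): parent n1 fail=0; on 'a' 0 → fail=0;  out ∅∪∅=∅
  n7('ca'): parent n6 fail=0; on 'a' 0 → fail=0;  out ∅∪∅=∅
  n3('bab'): parent n2 fail=0; on 'b' 0 → fail=1;  out ∅∪∅=∅
  n8('caa'): parent n7 fail=0; on 'a' 0 → fail=0;  out ∅∪∅=∅
  n4('babc'): parent n3 fail=1; on 'c' 1→0 → fail=6;  out ∅∪∅=∅
  n9('caac'): parent n8 fail=0; on 'c' 0 → fail=6;  out ∅∪∅=∅
  n5('babcd'): parent n4 fail=6; on 'd' 6→0 → fail=0;  out {0}∪∅={0}
  n10('caacc'): parent n9 fail=6; on 'c' 6→0 → fail=6;  out {1}∪∅={1}

Text stream:
pos 0 'b': at 1
pos 1 'd': at 0 ·f
pos 2 'c': at 6
pos 3 'a': at 7
pos 4 'd': at 0 ·f
pos 5 'a': at 0
pos 6 'b': at 1
pos 7 'b': at 1 ·f
pos 8 'a': at 2
pos 9 'b': at 3
pos 10 'c': at 4
pos 11 'd': at 5  ** P0@[7:11]
pos 12 'c': at 6 ·f
pos 13 'a': at 7
pos 14 'a': at 8
pos 15 'c': at 9
pos 16 'c': at 10  ** P1@[12:16]
pos 17 'c': at 6 ·f
pos 18 'a': at 7
pos 19 'a': at 8
pos 20 'c': at 9
pos 21 'c': at 10  ** P1@[17:21]
pos 22 'b': at 1 ·f
pos 23 'a': at 2
pos 24 'b': at 3
pos 25 'c': at 4
pos 26 'd': at 5  ** P0@[22:26]
pos 27 'b': at 1 ·f
pos 28 'e': at 0 ·f
pos 29 'c': at 6
pos 30 'b': at 1 ·f
pos 31 'c': at 6 ·f
pos 32 'a': at 7
pos 33 'a': at 8

Result: [[11,0],[16,1],[21,1],[26,0]]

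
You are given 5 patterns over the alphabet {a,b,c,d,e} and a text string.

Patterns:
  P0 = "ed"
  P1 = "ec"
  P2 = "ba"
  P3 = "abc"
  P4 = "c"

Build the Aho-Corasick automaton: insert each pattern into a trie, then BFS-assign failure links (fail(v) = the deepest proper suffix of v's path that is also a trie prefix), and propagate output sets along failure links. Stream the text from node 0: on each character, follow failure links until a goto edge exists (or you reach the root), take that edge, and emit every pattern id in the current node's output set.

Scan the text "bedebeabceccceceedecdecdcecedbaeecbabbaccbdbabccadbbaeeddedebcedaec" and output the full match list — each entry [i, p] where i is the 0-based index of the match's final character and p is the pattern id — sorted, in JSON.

Build:
Trie (insert patterns):
  n0 'ε': a→6 b→4 c→9 e→1
  n1 'e': c→3 d→2
  n2 'ed': ·  ←P0
  n3 'ec': ·  ←P1
  n4 'b': a→5
  n5 'ba': ·  ←P2
  n6 'a': b→7
  n7 'ab': c→8
  n8 'abc': ·  ←P3
  n9 'c': ·  ←P4

Failure links (BFS by depth):
  fail(1) 'e': from fail(0)=0 chase 'e': 0 ⇒ 0;  out=∅∪out(0)=∅
  fail(4) 'b': from fail(0)=0 chase 'b': 0 ⇒ 0;  out=∅∪out(0)=∅
  fail(6) 'a': from fail(0)=0 chase 'a': 0 ⇒ 0;  out=∅∪out(0)=∅
  fail(9) 'c': from fail(0)=0 chase 'c': 0 ⇒ 0;  out={4}∪out(0)={4}
  fail(2) 'ed': from fail(1)=0 chase 'd': 0 ⇒ 0;  out={0}∪out(0)={0}
  fail(3) 'ec': from fail(1)=0 chase 'c': 0 ⇒ 9;  out={1}∪out(9)={1,4}
  fail(5) 'ba': from fail(4)=0 chase 'a': 0 ⇒ 6;  out={2}∪out(6)={2}
  fail(7) 'ab': from fail(6)=0 chase 'b': 0 ⇒ 4;  out=∅∪out(4)=∅
  fail(8) 'abc': from fail(7)=4 chase 'c': 4→0 ⇒ 9;  out={3}∪out(9)={3,4}

Text stream:
[0] read 'b'  n0⇒n4
[1] read 'e'  n4⇒n1 (fail-walked)
[2] read 'd'  n1⇒n2  → match P0@[1:2]
[3] read 'e'  n2⇒n1 (fail-walked)
[4] read 'b'  n1⇒n4 (fail-walked)
[5] read 'e'  n4⇒n1 (fail-walked)
[6] read 'a'  n1⇒n6 (fail-walked)
[7] read 'b'  n6⇒n7
[8] read 'c'  n7⇒n8  → match P3@[6:8],P4@[8:8]
[9] read 'e'  n8⇒n1 (fail-walked)
[10] read 'c'  n1⇒n3  → match P1@[9:10],P4@[10:10]
[11] read 'c'  n3⇒n9 (fail-walked)  → match P4@[11:11]
[12] read 'c'  n9⇒n9 (fail-walked)  → match P4@[12:12]
[13] read 'e'  n9⇒n1 (fail-walked)
[14] read 'c'  n1⇒n3  → match P1@[13:14],P4@[14:14]
[15] read 'e'  n3⇒n1 (fail-walked)
[16] read 'e'  n1⇒n1 (fail-walked)
[17] read 'd'  n1⇒n2  → match P0@[16:17]
[18] read 'e'  n2⇒n1 (fail-walked)
[19] read 'c'  n1⇒n3  → match P1@[18:19],P4@[19:19]
[20] read 'd'  n3⇒n0 (fail-walked)
[21] read 'e'  n0⇒n1
[22] read 'c'  n1⇒n3  → match P1@[21:22],P4@[22:22]
[23] read 'd'  n3⇒n0 (fail-walked)
[24] read 'c'  n0⇒n9  → match P4@[24:24]
[25] read 'e'  n9⇒n1 (fail-walked)
[26] read 'c'  n1⇒n3  → match P1@[25:26],P4@[26:26]
[27] read 'e'  n3⇒n1 (fail-walked)
[28] read 'd'  n1⇒n2  → match P0@[27:28]
[29] read 'b'  n2⇒n4 (fail-walked)
[30] read 'a'  n4⇒n5  → match P2@[29:30]
[31] read 'e'  n5⇒n1 (fail-walked)
[32] read 'e'  n1⇒n1 (fail-walked)
[33] read 'c'  n1⇒n3  → match P1@[32:33],P4@[33:33]
[34] read 'b'  n3⇒n4 (fail-walked)
[35] read 'a'  n4⇒n5  → match P2@[34:35]
[36] read 'b'  n5⇒n7 (fail-walked)
[37] read 'b'  n7⇒n4 (fail-walked)
[38] read 'a'  n4⇒n5  → match P2@[37:38]
[39] read 'c'  n5⇒n9 (fail-walked)  → match P4@[39:39]
[40] read 'c'  n9⇒n9 (fail-walked)  → match P4@[40:40]
[41] read 'b'  n9⇒n4 (fail-walked)
[42] read 'd'  n4⇒n0 (fail-walked)
[43] read 'b'  n0⇒n4
[44] read 'a'  n4⇒n5  → match P2@[43:44]
[45] read 'b'  n5⇒n7 (fail-walked)
[46] read 'c'  n7⇒n8  → match P3@[44:46],P4@[46:46]
[47] read 'c'  n8⇒n9 (fail-walked)  → match P4@[47:47]
[48] read 'a'  n9⇒n6 (fail-walked)
[49] read 'd'  n6⇒n0 (fail-walked)
[50] read 'b'  n0⇒n4
[51] read 'b'  n4⇒n4 (fail-walked)
[52] read 'a'  n4⇒n5  → match P2@[51:52]
[53] read 'e'  n5⇒n1 (fail-walked)
[54] read 'e'  n1⇒n1 (fail-walked)
[55] read 'd'  n1⇒n2  → match P0@[54:55]
[56] read 'd'  n2⇒n0 (fail-walked)
[57] read 'e'  n0⇒n1
[58] read 'd'  n1⇒n2  → match P0@[57:58]
[59] read 'e'  n2⇒n1 (fail-walked)
[60] read 'b'  n1⇒n4 (fail-walked)
[61] read 'c'  n4⇒n9 (fail-walked)  → match P4@[61:61]
[62] read 'e'  n9⇒n1 (fail-walked)
[63] read 'd'  n1⇒n2  → match P0@[62:63]
[64] read 'a'  n2⇒n6 (fail-walked)
[65] read 'e'  n6⇒n1 (fail-walked)
[66] read 'c'  n1⇒n3  → match P1@[65:66],P4@[66:66]

Matches: [[2,0],[8,3],[8,4],[10,1],[10,4],[11,4],[12,4],[14,1],[14,4],[17,0],[19,1],[19,4],[22,1],[22,4],[24,4],[26,1],[26,4],[28,0],[30,2],[33,1],[33,4],[35,2],[38,2],[39,4],[40,4],[44,2],[46,3],[46,4],[47,4],[52,2],[55,0],[58,0],[61,4],[63,0],[66,1],[66,4]]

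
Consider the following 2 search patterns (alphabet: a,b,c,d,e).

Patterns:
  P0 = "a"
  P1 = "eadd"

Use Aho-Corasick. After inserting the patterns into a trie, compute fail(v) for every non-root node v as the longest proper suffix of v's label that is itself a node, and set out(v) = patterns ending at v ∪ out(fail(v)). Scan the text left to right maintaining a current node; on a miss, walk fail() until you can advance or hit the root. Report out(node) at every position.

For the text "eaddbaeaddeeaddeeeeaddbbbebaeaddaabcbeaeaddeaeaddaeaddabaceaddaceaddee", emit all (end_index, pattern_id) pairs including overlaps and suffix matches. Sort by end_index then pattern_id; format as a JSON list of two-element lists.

Build automaton:
Trie nodes:
  n0 'ε': a→1 e→2
  n1 'a': ·  ←P0
  n2 'e': a→3
  n3 'ea': d→4
  n4 'ead': d→5
  n5 'eadd': ·  ←P1

Failure links (BFS by depth):
  n1('a'): parent n0 fail=0; on 'a' 0 → fail=0;  out {0}∪∅={0}
  n2('e'): parent n0 fail=0; on 'e' 0 → fail=0;  out ∅∪∅=∅
  n3('ea'): parent n2 fail=0; on 'a' 0 → fail=1;  out ∅∪{0}={0}
  n4('ead'): parent n3 fail=1; on 'd' 1→0 → fail=0;  out ∅∪∅=∅
  n5('eadd'): parent n4 fail=0; on 'd' 0 → fail=0;  out {1}∪∅={1}

Text stream:
[0] read 'e'  n0⇒n2
[1] read 'a'  n2⇒n3  ** P0@[1:1]
[2] read 'd'  n3⇒n4
[3] read 'd'  n4⇒n5  ** P1@[0:3]
[4] read 'b'  n5⇒n0 (fail-walked)
[5] read 'a'  n0⇒n1  ** P0@[5:5]
[6] read 'e'  n1⇒n2 (fail-walked)
[7] read 'a'  n2⇒n3  ** P0@[7:7]
[8] read 'd'  n3⇒n4
[9] read 'd'  n4⇒n5  ** P1@[6:9]
[10] read 'e'  n5⇒n2 (fail-walked)
[11] read 'e'  n2⇒n2 (fail-walked)
[12] read 'a'  n2⇒n3  ** P0@[12:12]
[13] read 'd'  n3⇒n4
[14] read 'd'  n4⇒n5  ** P1@[11:14]
[15] read 'e'  n5⇒n2 (fail-walked)
[16] read 'e'  n2⇒n2 (fail-walked)
[17] read 'e'  n2⇒n2 (fail-walked)
[18] read 'e'  n2⇒n2 (fail-walked)
[19] read 'a'  n2⇒n3  ** P0@[19:19]
[20] read 'd'  n3⇒n4
[21] read 'd'  n4⇒n5  ** P1@[18:21]
[22] read 'b'  n5⇒n0 (fail-walked)
[23] read 'b'  n0⇒n0
[24] read 'b'  n0⇒n0
[25] read 'e'  n0⇒n2
[26] read 'b'  n2⇒n0 (fail-walked)
[27] read 'a'  n0⇒n1  ** P0@[27:27]
[28] read 'e'  n1⇒n2 (fail-walked)
[29] read 'a'  n2⇒n3  ** P0@[29:29]
[30] read 'd'  n3⇒n4
[31] read 'd'  n4⇒n5  ** P1@[28:31]
[32] read 'a'  n5⇒n1 (fail-walked)  ** P0@[32:32]
[33] read 'a'  n1⇒n1 (fail-walked)  ** P0@[33:33]
[34] read 'b'  n1⇒n0 (fail-walked)
[35] read 'c'  n0⇒n0
[36] read 'b'  n0⇒n0
[37] read 'e'  n0⇒n2
[38] read 'a'  n2⇒n3  ** P0@[38:38]
[39] read 'e'  n3⇒n2 (fail-walked)
[40] read 'a'  n2⇒n3  ** P0@[40:40]
[41] read 'd'  n3⇒n4
[42] read 'd'  n4⇒n5  ** P1@[39:42]
[43] read 'e'  n5⇒n2 (fail-walked)
[44] read 'a'  n2⇒n3  ** P0@[44:44]
[45] read 'e'  n3⇒n2 (fail-walked)
[46] read 'a'  n2⇒n3  ** P0@[46:46]
[47] read 'd'  n3⇒n4
[48] read 'd'  n4⇒n5  ** P1@[45:48]
[49] read 'a'  n5⇒n1 (fail-walked)  ** P0@[49:49]
[50] read 'e'  n1⇒n2 (fail-walked)
[51] read 'a'  n2⇒n3  ** P0@[51:51]
[52] read 'd'  n3⇒n4
[53] read 'd'  n4⇒n5  ** P1@[50:53]
[54] read 'a'  n5⇒n1 (fail-walked)  ** P0@[54:54]
[55] read 'b'  n1⇒n0 (fail-walked)
[56] read 'a'  n0⇒n1  ** P0@[56:56]
[57] read 'c'  n1⇒n0 (fail-walked)
[58] read 'e'  n0⇒n2
[59] read 'a'  n2⇒n3  ** P0@[59:59]
[60] read 'd'  n3⇒n4
[61] read 'd'  n4⇒n5  ** P1@[58:61]
[62] read 'a'  n5⇒n1 (fail-walked)  ** P0@[62:62]
[63] read 'c'  n1⇒n0 (fail-walked)
[64] read 'e'  n0⇒n2
[65] read 'a'  n2⇒n3  ** P0@[65:65]
[66] read 'd'  n3⇒n4
[67] read 'd'  n4⇒n5  ** P1@[64:67]
[68] read 'e'  n5⇒n2 (fail-walked)
[69] read 'e'  n2⇒n2 (fail-walked)

Result: [[1,0],[3,1],[5,0],[7,0],[9,1],[12,0],[14,1],[19,0],[21,1],[27,0],[29,0],[31,1],[32,0],[33,0],[38,0],[40,0],[42,1],[44,0],[46,0],[48,1],[49,0],[51,0],[53,1],[54,0],[56,0],[59,0],[61,1],[62,0],[65,0],[67,1]]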